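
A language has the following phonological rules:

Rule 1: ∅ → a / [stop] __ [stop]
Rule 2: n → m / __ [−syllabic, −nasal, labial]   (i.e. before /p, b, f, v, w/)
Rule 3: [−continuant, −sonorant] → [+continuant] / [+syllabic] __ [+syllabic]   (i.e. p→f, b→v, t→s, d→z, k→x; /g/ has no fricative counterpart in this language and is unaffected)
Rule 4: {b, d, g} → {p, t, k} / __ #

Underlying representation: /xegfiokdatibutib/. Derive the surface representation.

Rule 1 (stop-cluster a-epenthesis): /k/ and /d/ form a stop–stop cluster, so [a] is inserted between them. /xegfiokdatibutib/ → xegfiokadatibutib.
Rule 2 (nasal place assimilation): no segment meets the environment; /xegfiokadatibutib/ is unchanged.
Rule 3 (intervocalic spirantization): /k/ is a stop between vowels /o/ and /a/, so it spirantizes to the fricative [x]. /d/ is a stop between vowels /a/ and /a/, so it spirantizes to the fricative [z]. /t/ is a stop between vowels /a/ and /i/, so it spirantizes to the fricative [s]. /b/ is a stop between vowels /i/ and /u/, so it spirantizes to the fricative [v]. /t/ is a stop between vowels /u/ and /i/, so it spirantizes to the fricative [s]. /xegfiokadatibutib/ → xegfioxazasivusib.
Rule 4 (final devoicing): /b/ is a voiced stop in word-final position, so it devoices to [p]. /xegfioxazasivusib/ → xegfioxazasivusip.

xegfioxazasivusip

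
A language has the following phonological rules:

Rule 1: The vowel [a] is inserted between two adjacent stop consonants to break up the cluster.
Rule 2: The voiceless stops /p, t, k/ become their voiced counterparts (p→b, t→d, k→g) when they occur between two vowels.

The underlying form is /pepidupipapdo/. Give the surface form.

pebidubibabado

Rule 1 (stop-cluster a-epenthesis): /p/ and /d/ form a stop–stop cluster, so [a] is inserted between them. /pepidupipapdo/ → pepidupipapado.
Rule 2 (intervocalic voicing): /p/ is a voiceless stop between vowels /e/ and /i/, so it voices to [b]. /p/ is a voiceless stop between vowels /u/ and /i/, so it voices to [b]. /p/ is a voiceless stop between vowels /i/ and /a/, so it voices to [b]. /p/ is a voiceless stop between vowels /a/ and /a/, so it voices to [b]. /pepidupipapado/ → pebidubibabado.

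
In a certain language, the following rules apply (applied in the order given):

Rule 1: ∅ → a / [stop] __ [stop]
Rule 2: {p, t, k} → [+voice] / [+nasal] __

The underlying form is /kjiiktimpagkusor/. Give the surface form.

kjiikatimbagakusor

Rule 1 (stop-cluster a-epenthesis): /k/ and /t/ form a stop–stop cluster, so [a] is inserted between them. /g/ and /k/ form a stop–stop cluster, so [a] is inserted between them. /kjiiktimpagkusor/ → kjiikatimpagakusor.
Rule 2 (post-nasal voicing): /p/ is a voiceless stop immediately after the nasal /m/, so it voices to [b]. /kjiikatimpagakusor/ → kjiikatimbagakusor.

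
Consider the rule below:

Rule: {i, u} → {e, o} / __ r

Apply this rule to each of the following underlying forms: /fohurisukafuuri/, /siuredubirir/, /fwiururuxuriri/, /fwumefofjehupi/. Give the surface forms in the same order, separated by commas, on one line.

fohorisukafuori, sioreduberer, fwiororuxoreri, fwumefofjehupi

/fohurisukafuuri/: /u/ is a high vowel immediately before /r/, so it lowers to [o]. /u/ is a high vowel immediately before /r/, so it lowers to [o]. → [fohorisukafuori].
/siuredubirir/: /u/ is a high vowel immediately before /r/, so it lowers to [o]. /i/ is a high vowel immediately before /r/, so it lowers to [e]. /i/ is a high vowel immediately before /r/, so it lowers to [e]. → [sioreduberer].
/fwiururuxuriri/: /u/ is a high vowel immediately before /r/, so it lowers to [o]. /u/ is a high vowel immediately before /r/, so it lowers to [o]. /u/ is a high vowel immediately before /r/, so it lowers to [o]. /i/ is a high vowel immediately before /r/, so it lowers to [e]. → [fwiororuxoreri].
/fwumefofjehupi/: the rule's environment is not met; surfaces unchanged as [fwumefofjehupi].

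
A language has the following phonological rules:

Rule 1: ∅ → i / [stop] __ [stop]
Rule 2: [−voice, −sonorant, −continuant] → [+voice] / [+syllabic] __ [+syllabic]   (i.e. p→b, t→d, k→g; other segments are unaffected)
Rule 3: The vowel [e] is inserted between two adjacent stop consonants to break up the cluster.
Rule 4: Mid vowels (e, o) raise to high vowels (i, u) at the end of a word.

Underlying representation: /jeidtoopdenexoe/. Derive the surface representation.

Rule 1 (stop-cluster i-epenthesis): /d/ and /t/ form a stop–stop cluster, so [i] is inserted between them. /p/ and /d/ form a stop–stop cluster, so [i] is inserted between them. /jeidtoopdenexoe/ → jeiditoopidenexoe.
Rule 2 (intervocalic voicing): /t/ is a voiceless stop between vowels /i/ and /o/, so it voices to [d]. /p/ is a voiceless stop between vowels /o/ and /i/, so it voices to [b]. /jeiditoopidenexoe/ → jeididoobidenexoe.
Rule 3 (stop-cluster e-epenthesis): no segment meets the environment; /jeididoobidenexoe/ is unchanged.
Rule 4 (final vowel raising): /e/ is a mid vowel in word-final position, so it raises to [i]. /jeididoobidenexoe/ → jeididoobidenexoi.

jeididoobidenexoi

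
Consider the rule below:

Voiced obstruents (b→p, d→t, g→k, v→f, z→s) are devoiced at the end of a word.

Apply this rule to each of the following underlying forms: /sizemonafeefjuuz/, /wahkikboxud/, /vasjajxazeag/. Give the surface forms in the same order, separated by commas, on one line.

/sizemonafeefjuuz/: /z/ is a voiced obstruent in word-final position, so it devoices to [s]. → [sizemonafeefjuus].
/wahkikboxud/: /d/ is a voiced obstruent in word-final position, so it devoices to [t]. → [wahkikboxut].
/vasjajxazeag/: /g/ is a voiced obstruent in word-final position, so it devoices to [k]. → [vasjajxazeak].

sizemonafeefjuus, wahkikboxut, vasjajxazeak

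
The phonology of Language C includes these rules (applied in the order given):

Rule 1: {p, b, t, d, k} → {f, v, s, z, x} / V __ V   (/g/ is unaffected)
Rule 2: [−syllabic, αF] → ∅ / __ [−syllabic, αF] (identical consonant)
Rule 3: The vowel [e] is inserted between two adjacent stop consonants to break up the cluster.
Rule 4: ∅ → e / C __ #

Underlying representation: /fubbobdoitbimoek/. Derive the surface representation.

fubobedoitebimoeke

Rule 1 (intervocalic spirantization): no segment meets the environment; /fubbobdoitbimoek/ is unchanged.
Rule 2 (degemination): /bb/ is a geminate; the first /b/ deletes. /fubbobdoitbimoek/ → fubobdoitbimoek.
Rule 3 (stop-cluster e-epenthesis): /b/ and /d/ form a stop–stop cluster, so [e] is inserted between them. /t/ and /b/ form a stop–stop cluster, so [e] is inserted between them. /fubobdoitbimoek/ → fubobedoitebimoek.
Rule 4 (final e-epenthesis): the form ends in the consonant /k/, so [e] is inserted word-finally. /fubobedoitebimoek/ → fubobedoitebimoeke.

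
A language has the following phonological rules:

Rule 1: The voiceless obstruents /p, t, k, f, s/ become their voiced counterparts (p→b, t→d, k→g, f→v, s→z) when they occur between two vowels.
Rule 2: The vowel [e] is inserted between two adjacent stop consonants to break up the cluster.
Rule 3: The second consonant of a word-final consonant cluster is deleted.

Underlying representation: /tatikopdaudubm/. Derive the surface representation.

Rule 1 (intervocalic voicing): /t/ is a voiceless obstruent between vowels /a/ and /i/, so it voices to [d]. /k/ is a voiceless obstruent between vowels /i/ and /o/, so it voices to [g]. /tatikopdaudubm/ → tadigopdaudubm.
Rule 2 (stop-cluster e-epenthesis): /p/ and /d/ form a stop–stop cluster, so [e] is inserted between them. /tadigopdaudubm/ → tadigopedaudubm.
Rule 3 (final cluster simplification): /m/ is the second consonant of a word-final cluster /bm/, so it deletes. /tadigopedaudubm/ → tadigopedaudub.

tadigopedaudub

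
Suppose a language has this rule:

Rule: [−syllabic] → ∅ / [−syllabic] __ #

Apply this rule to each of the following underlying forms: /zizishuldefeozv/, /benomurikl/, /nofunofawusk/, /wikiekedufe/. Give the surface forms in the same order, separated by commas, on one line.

/zizishuldefeozv/: /v/ is the second consonant of a word-final cluster /zv/, so it deletes. → [zizishuldefeoz].
/benomurikl/: /l/ is the second consonant of a word-final cluster /kl/, so it deletes. → [benomurik].
/nofunofawusk/: /k/ is the second consonant of a word-final cluster /sk/, so it deletes. → [nofunofawus].
/wikiekedufe/: the rule's environment is not met; surfaces unchanged as [wikiekedufe].

zizishuldefeoz, benomurik, nofunofawus, wikiekedufe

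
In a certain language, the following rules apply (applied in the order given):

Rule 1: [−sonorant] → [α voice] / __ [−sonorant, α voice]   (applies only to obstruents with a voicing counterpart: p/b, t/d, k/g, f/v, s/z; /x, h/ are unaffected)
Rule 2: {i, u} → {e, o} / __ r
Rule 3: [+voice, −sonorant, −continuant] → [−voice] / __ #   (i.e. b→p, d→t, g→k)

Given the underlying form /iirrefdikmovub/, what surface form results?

ierrevdikmovup

Rule 1 (regressive voicing assimilation): /f/ precedes the voiced obstruent /d/, so it voices to [v] by assimilation. /iirrefdikmovub/ → iirrevdikmovub.
Rule 2 (pre-rhotic lowering): /i/ is a high vowel immediately before /r/, so it lowers to [e]. /iirrevdikmovub/ → ierrevdikmovub.
Rule 3 (final devoicing): /b/ is a voiced stop in word-final position, so it devoices to [p]. /ierrevdikmovub/ → ierrevdikmovup.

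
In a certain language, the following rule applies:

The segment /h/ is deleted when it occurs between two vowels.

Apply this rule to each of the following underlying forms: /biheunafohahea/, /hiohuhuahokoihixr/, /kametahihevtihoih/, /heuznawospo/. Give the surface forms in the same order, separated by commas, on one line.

bieunafoaea, hiouuaokoiixr, kametaievtioih, heuznawospo

/biheunafohahea/: /h/ occurs between vowels /i/ and /e/, so it deletes. /h/ occurs between vowels /o/ and /a/, so it deletes. /h/ occurs between vowels /a/ and /e/, so it deletes. → [bieunafoaea].
/hiohuhuahokoihixr/: /h/ occurs between vowels /o/ and /u/, so it deletes. /h/ occurs between vowels /u/ and /u/, so it deletes. /h/ occurs between vowels /a/ and /o/, so it deletes. /h/ occurs between vowels /i/ and /i/, so it deletes. → [hiouuaokoiixr].
/kametahihevtihoih/: /h/ occurs between vowels /a/ and /i/, so it deletes. /h/ occurs between vowels /i/ and /e/, so it deletes. /h/ occurs between vowels /i/ and /o/, so it deletes. → [kametaievtioih].
/heuznawospo/: the rule's environment is not met; surfaces unchanged as [heuznawospo].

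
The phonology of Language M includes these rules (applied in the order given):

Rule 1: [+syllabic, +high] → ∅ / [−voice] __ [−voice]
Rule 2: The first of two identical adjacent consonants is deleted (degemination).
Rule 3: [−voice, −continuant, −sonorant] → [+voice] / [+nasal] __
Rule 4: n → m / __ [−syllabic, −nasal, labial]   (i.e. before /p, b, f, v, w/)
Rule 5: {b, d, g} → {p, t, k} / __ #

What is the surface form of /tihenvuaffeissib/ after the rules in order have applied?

themvuafeisip

Rule 1 (high vowel syncope): /i/ is a high vowel flanked by voiceless consonants /t/ and /h/, so it deletes. /tihenvuaffeissib/ → thenvuaffeissib.
Rule 2 (degemination): /ff/ is a geminate; the first /f/ deletes. /ss/ is a geminate; the first /s/ deletes. /thenvuaffeissib/ → thenvuafeisib.
Rule 3 (post-nasal voicing): no segment meets the environment; /thenvuafeisib/ is unchanged.
Rule 4 (nasal place assimilation): /n/ precedes the labial consonant /v/, so it assimilates in place to [m]. /thenvuafeisib/ → themvuafeisib.
Rule 5 (final devoicing): /b/ is a voiced stop in word-final position, so it devoices to [p]. /themvuafeisib/ → themvuafeisip.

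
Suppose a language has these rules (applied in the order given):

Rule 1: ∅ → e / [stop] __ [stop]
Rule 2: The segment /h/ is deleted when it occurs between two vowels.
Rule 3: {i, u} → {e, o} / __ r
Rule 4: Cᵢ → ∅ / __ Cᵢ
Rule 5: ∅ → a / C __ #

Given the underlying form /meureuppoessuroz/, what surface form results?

meoreupepoesoroza

Rule 1 (stop-cluster e-epenthesis): /p/ and /p/ form a stop–stop cluster, so [e] is inserted between them. /meureuppoessuroz/ → meureupepoessuroz.
Rule 2 (intervocalic h-deletion): no segment meets the environment; /meureupepoessuroz/ is unchanged.
Rule 3 (pre-rhotic lowering): /u/ is a high vowel immediately before /r/, so it lowers to [o]. /u/ is a high vowel immediately before /r/, so it lowers to [o]. /meureupepoessuroz/ → meoreupepoessoroz.
Rule 4 (degemination): /ss/ is a geminate; the first /s/ deletes. /meoreupepoessoroz/ → meoreupepoesoroz.
Rule 5 (final a-epenthesis): the form ends in the consonant /z/, so [a] is inserted word-finally. /meoreupepoesoroz/ → meoreupepoesoroza.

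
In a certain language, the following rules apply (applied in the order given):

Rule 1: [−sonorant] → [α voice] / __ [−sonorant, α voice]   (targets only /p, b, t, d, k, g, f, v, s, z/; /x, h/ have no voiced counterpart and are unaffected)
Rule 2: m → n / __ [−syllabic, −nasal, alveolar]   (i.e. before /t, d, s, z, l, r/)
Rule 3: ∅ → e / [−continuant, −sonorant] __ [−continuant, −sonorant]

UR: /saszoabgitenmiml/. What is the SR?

sazzoabegitenminl

Rule 1 (regressive voicing assimilation): /s/ precedes the voiced obstruent /z/, so it voices to [z] by assimilation. /saszoabgitenmiml/ → sazzoabgitenmiml.
Rule 2 (nasal place assimilation): /m/ precedes the alveolar consonant /l/, so it assimilates in place to [n]. /sazzoabgitenmiml/ → sazzoabgitenminl.
Rule 3 (stop-cluster e-epenthesis): /b/ and /g/ form a stop–stop cluster, so [e] is inserted between them. /sazzoabgitenminl/ → sazzoabegitenminl.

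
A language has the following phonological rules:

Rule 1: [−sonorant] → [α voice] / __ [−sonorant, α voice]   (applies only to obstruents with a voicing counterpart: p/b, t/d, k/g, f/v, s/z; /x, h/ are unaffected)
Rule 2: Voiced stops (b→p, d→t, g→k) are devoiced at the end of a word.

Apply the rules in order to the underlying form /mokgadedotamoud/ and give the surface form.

Rule 1 (regressive voicing assimilation): /k/ precedes the voiced obstruent /g/, so it voices to [g] by assimilation. /mokgadedotamoud/ → moggadedotamoud.
Rule 2 (final devoicing): /d/ is a voiced stop in word-final position, so it devoices to [t]. /moggadedotamoud/ → moggadedotamout.

moggadedotamout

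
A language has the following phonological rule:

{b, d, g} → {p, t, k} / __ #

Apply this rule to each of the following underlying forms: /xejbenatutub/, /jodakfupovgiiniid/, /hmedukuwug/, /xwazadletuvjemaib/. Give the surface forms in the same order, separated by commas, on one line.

/xejbenatutub/: /b/ is a voiced stop in word-final position, so it devoices to [p]. → [xejbenatutup].
/jodakfupovgiiniid/: /d/ is a voiced stop in word-final position, so it devoices to [t]. → [jodakfupovgiiniit].
/hmedukuwug/: /g/ is a voiced stop in word-final position, so it devoices to [k]. → [hmedukuwuk].
/xwazadletuvjemaib/: /b/ is a voiced stop in word-final position, so it devoices to [p]. → [xwazadletuvjemaip].

xejbenatutup, jodakfupovgiiniit, hmedukuwuk, xwazadletuvjemaip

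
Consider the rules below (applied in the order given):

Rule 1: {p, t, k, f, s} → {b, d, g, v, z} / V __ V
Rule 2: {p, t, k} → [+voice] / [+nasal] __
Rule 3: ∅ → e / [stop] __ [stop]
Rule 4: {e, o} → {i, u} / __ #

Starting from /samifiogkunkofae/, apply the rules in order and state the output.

Rule 1 (intervocalic voicing): /f/ is a voiceless obstruent between vowels /i/ and /i/, so it voices to [v]. /f/ is a voiceless obstruent between vowels /o/ and /a/, so it voices to [v]. /samifiogkunkofae/ → samiviogkunkovae.
Rule 2 (post-nasal voicing): /k/ is a voiceless stop immediately after the nasal /n/, so it voices to [g]. /samiviogkunkovae/ → samiviogkungovae.
Rule 3 (stop-cluster e-epenthesis): /g/ and /k/ form a stop–stop cluster, so [e] is inserted between them. /samiviogkungovae/ → samiviogekungovae.
Rule 4 (final vowel raising): /e/ is a mid vowel in word-final position, so it raises to [i]. /samiviogekungovae/ → samiviogekungovai.

samiviogekungovai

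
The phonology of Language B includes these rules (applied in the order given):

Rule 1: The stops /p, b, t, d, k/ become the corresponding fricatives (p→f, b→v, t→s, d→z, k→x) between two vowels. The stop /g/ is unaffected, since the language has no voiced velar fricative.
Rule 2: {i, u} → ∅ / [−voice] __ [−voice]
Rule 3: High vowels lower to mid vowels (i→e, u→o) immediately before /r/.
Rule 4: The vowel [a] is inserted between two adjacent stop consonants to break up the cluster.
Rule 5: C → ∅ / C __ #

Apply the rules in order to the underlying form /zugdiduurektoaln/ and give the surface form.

Rule 1 (intervocalic spirantization): /d/ is a stop between vowels /i/ and /u/, so it spirantizes to the fricative [z]. /zugdiduurektoaln/ → zugdizuurektoaln.
Rule 2 (high vowel syncope): no segment meets the environment; /zugdizuurektoaln/ is unchanged.
Rule 3 (pre-rhotic lowering): /u/ is a high vowel immediately before /r/, so it lowers to [o]. /zugdizuurektoaln/ → zugdizuorektoaln.
Rule 4 (stop-cluster a-epenthesis): /g/ and /d/ form a stop–stop cluster, so [a] is inserted between them. /k/ and /t/ form a stop–stop cluster, so [a] is inserted between them. /zugdizuorektoaln/ → zugadizuorekatoaln.
Rule 5 (final cluster simplification): /n/ is the second consonant of a word-final cluster /ln/, so it deletes. /zugadizuorekatoaln/ → zugadizuorekatoal.

zugadizuorekatoal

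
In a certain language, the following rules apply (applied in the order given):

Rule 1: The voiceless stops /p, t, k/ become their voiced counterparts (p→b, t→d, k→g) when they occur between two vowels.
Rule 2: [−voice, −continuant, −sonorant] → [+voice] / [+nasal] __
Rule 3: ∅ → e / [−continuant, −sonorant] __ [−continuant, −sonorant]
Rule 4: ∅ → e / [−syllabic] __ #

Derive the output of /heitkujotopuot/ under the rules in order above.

Rule 1 (intervocalic voicing): /t/ is a voiceless stop between vowels /o/ and /o/, so it voices to [d]. /p/ is a voiceless stop between vowels /o/ and /u/, so it voices to [b]. /heitkujotopuot/ → heitkujodobuot.
Rule 2 (post-nasal voicing): no segment meets the environment; /heitkujodobuot/ is unchanged.
Rule 3 (stop-cluster e-epenthesis): /t/ and /k/ form a stop–stop cluster, so [e] is inserted between them. /heitkujodobuot/ → heitekujodobuot.
Rule 4 (final e-epenthesis): the form ends in the consonant /t/, so [e] is inserted word-finally. /heitekujodobuot/ → heitekujodobuote.

heitekujodobuote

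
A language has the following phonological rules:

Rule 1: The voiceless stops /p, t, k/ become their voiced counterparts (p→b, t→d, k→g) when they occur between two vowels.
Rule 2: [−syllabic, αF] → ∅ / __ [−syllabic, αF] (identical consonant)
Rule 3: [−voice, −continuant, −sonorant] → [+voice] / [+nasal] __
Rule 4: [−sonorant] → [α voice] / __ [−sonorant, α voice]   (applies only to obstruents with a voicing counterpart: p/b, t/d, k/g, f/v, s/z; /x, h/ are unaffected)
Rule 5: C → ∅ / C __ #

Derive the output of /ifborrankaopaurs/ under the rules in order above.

Rule 1 (intervocalic voicing): /p/ is a voiceless stop between vowels /o/ and /a/, so it voices to [b]. /ifborrankaopaurs/ → ifborrankaobaurs.
Rule 2 (degemination): /rr/ is a geminate; the first /r/ deletes. /ifborrankaobaurs/ → ifborankaobaurs.
Rule 3 (post-nasal voicing): /k/ is a voiceless stop immediately after the nasal /n/, so it voices to [g]. /ifborankaobaurs/ → ifborangaobaurs.
Rule 4 (regressive voicing assimilation): /f/ precedes the voiced obstruent /b/, so it voices to [v] by assimilation. /ifborangaobaurs/ → ivborangaobaurs.
Rule 5 (final cluster simplification): /s/ is the second consonant of a word-final cluster /rs/, so it deletes. /ivborangaobaurs/ → ivborangaobaur.

ivborangaobaur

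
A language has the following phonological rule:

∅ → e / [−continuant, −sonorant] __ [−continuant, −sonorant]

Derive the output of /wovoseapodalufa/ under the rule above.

No segment of /wovoseapodalufa/ meets the structural description of the rule, so the form surfaces unchanged.

wovoseapodalufa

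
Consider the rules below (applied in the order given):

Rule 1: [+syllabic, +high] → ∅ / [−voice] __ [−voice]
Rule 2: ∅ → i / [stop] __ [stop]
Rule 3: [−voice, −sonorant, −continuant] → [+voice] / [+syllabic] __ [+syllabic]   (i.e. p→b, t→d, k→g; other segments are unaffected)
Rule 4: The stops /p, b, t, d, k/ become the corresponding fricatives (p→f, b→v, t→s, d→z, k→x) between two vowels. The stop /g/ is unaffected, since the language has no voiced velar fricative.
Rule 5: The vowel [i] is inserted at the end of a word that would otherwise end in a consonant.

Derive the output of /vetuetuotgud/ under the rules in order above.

Rule 1 (high vowel syncope): no segment meets the environment; /vetuetuotgud/ is unchanged.
Rule 2 (stop-cluster i-epenthesis): /t/ and /g/ form a stop–stop cluster, so [i] is inserted between them. /vetuetuotgud/ → vetuetuotigud.
Rule 3 (intervocalic voicing): /t/ is a voiceless stop between vowels /e/ and /u/, so it voices to [d]. /t/ is a voiceless stop between vowels /e/ and /u/, so it voices to [d]. /t/ is a voiceless stop between vowels /o/ and /i/, so it voices to [d]. /vetuetuotigud/ → vedueduodigud.
Rule 4 (intervocalic spirantization): /d/ is a stop between vowels /e/ and /u/, so it spirantizes to the fricative [z]. /d/ is a stop between vowels /e/ and /u/, so it spirantizes to the fricative [z]. /d/ is a stop between vowels /o/ and /i/, so it spirantizes to the fricative [z]. /vedueduodigud/ → vezuezuozigud.
Rule 5 (final i-epenthesis): the form ends in the consonant /d/, so [i] is inserted word-finally. /vezuezuozigud/ → vezuezuozigudi.

vezuezuozigudi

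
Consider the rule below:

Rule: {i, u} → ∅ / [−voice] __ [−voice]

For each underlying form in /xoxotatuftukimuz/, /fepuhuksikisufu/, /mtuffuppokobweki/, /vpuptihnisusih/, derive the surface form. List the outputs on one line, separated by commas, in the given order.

xoxotatftkimuz, fephksksfu, mtffppokobweki, vppthnissh

/xoxotatuftukimuz/: /u/ is a high vowel flanked by voiceless consonants /t/ and /f/, so it deletes. /u/ is a high vowel flanked by voiceless consonants /t/ and /k/, so it deletes. → [xoxotatftkimuz].
/fepuhuksikisufu/: /u/ is a high vowel flanked by voiceless consonants /p/ and /h/, so it deletes. /u/ is a high vowel flanked by voiceless consonants /h/ and /k/, so it deletes. /i/ is a high vowel flanked by voiceless consonants /s/ and /k/, so it deletes. /i/ is a high vowel flanked by voiceless consonants /k/ and /s/, so it deletes. /u/ is a high vowel flanked by voiceless consonants /s/ and /f/, so it deletes. → [fephksksfu].
/mtuffuppokobweki/: /u/ is a high vowel flanked by voiceless consonants /t/ and /f/, so it deletes. /u/ is a high vowel flanked by voiceless consonants /f/ and /p/, so it deletes. → [mtffppokobweki].
/vpuptihnisusih/: /u/ is a high vowel flanked by voiceless consonants /p/ and /p/, so it deletes. /i/ is a high vowel flanked by voiceless consonants /t/ and /h/, so it deletes. /u/ is a high vowel flanked by voiceless consonants /s/ and /s/, so it deletes. /i/ is a high vowel flanked by voiceless consonants /s/ and /h/, so it deletes. → [vppthnissh].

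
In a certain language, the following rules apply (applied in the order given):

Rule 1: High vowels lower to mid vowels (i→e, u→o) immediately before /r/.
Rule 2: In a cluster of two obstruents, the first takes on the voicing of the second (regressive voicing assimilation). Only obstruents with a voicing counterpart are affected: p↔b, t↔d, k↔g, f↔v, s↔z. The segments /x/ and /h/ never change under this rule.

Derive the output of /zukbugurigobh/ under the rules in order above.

Rule 1 (pre-rhotic lowering): /u/ is a high vowel immediately before /r/, so it lowers to [o]. /zukbugurigobh/ → zukbugorigobh.
Rule 2 (regressive voicing assimilation): /k/ precedes the voiced obstruent /b/, so it voices to [g] by assimilation. /b/ precedes the voiceless obstruent /h/, so it devoices to [p] by assimilation. /zukbugorigobh/ → zugbugorigoph.

zugbugorigoph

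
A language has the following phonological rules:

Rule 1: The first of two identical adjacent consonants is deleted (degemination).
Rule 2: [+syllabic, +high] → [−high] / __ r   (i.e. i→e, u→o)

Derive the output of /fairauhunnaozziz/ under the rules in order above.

Rule 1 (degemination): /nn/ is a geminate; the first /n/ deletes. /zz/ is a geminate; the first /z/ deletes. /fairauhunnaozziz/ → fairauhunaoziz.
Rule 2 (pre-rhotic lowering): /i/ is a high vowel immediately before /r/, so it lowers to [e]. /fairauhunaoziz/ → faerauhunaoziz.

faerauhunaoziz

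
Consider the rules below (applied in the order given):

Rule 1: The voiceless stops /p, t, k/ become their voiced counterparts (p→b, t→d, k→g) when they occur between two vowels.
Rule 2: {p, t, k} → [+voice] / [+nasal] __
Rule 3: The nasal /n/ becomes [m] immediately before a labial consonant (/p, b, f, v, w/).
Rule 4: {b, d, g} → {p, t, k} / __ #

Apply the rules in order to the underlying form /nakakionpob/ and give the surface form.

Rule 1 (intervocalic voicing): /k/ is a voiceless stop between vowels /a/ and /a/, so it voices to [g]. /k/ is a voiceless stop between vowels /a/ and /i/, so it voices to [g]. /nakakionpob/ → nagagionpob.
Rule 2 (post-nasal voicing): /p/ is a voiceless stop immediately after the nasal /n/, so it voices to [b]. /nagagionpob/ → nagagionbob.
Rule 3 (nasal place assimilation): /n/ precedes the labial consonant /b/, so it assimilates in place to [m]. /nagagionbob/ → nagagiombob.
Rule 4 (final devoicing): /b/ is a voiced stop in word-final position, so it devoices to [p]. /nagagiombob/ → nagagiombop.

nagagiombop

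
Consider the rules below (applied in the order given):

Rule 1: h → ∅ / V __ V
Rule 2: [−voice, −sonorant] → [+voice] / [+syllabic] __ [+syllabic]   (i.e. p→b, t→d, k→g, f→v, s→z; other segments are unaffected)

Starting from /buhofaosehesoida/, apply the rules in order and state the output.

buovaozeezoida

Rule 1 (intervocalic h-deletion): /h/ occurs between vowels /u/ and /o/, so it deletes. /h/ occurs between vowels /e/ and /e/, so it deletes. /buhofaosehesoida/ → buofaoseesoida.
Rule 2 (intervocalic voicing): /f/ is a voiceless obstruent between vowels /o/ and /a/, so it voices to [v]. /s/ is a voiceless obstruent between vowels /o/ and /e/, so it voices to [z]. /s/ is a voiceless obstruent between vowels /e/ and /o/, so it voices to [z]. /buofaoseesoida/ → buovaozeezoida.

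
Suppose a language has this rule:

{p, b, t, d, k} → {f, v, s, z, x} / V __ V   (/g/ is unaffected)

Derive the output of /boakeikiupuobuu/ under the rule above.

boaxeixiufuovuu

Scanning /boakeikiupuobuu/: /b/ at position 1 is not in the conditioning environment; /k/ is a stop between vowels /a/ and /e/, so it spirantizes to the fricative [x]; /k/ is a stop between vowels /i/ and /i/, so it spirantizes to the fricative [x]; /p/ is a stop between vowels /u/ and /u/, so it spirantizes to the fricative [f]; /b/ is a stop between vowels /o/ and /u/, so it spirantizes to the fricative [v].
Result: [boaxeixiufuovuu].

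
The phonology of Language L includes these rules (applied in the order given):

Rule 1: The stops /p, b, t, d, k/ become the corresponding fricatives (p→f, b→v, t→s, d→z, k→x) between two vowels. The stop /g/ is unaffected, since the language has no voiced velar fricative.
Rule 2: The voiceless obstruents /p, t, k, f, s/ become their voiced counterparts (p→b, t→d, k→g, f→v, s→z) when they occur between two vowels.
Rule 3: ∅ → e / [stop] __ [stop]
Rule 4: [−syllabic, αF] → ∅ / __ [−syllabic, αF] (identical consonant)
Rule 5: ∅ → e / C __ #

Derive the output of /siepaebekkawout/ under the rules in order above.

Rule 1 (intervocalic spirantization): /p/ is a stop between vowels /e/ and /a/, so it spirantizes to the fricative [f]. /b/ is a stop between vowels /e/ and /e/, so it spirantizes to the fricative [v]. /siepaebekkawout/ → siefaevekkawout.
Rule 2 (intervocalic voicing): /f/ is a voiceless obstruent between vowels /e/ and /a/, so it voices to [v]. /siefaevekkawout/ → sievaevekkawout.
Rule 3 (stop-cluster e-epenthesis): /k/ and /k/ form a stop–stop cluster, so [e] is inserted between them. /sievaevekkawout/ → sievaevekekawout.
Rule 4 (degemination): no segment meets the environment; /sievaevekekawout/ is unchanged.
Rule 5 (final e-epenthesis): the form ends in the consonant /t/, so [e] is inserted word-finally. /sievaevekekawout/ → sievaevekekawoute.

sievaevekekawoute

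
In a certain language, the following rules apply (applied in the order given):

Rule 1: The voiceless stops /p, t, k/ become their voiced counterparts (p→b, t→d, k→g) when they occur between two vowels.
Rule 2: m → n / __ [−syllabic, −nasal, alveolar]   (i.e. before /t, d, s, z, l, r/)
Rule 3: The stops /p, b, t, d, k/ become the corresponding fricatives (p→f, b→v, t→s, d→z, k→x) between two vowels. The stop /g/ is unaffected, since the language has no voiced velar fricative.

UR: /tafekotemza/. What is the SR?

tafegozenza

Rule 1 (intervocalic voicing): /k/ is a voiceless stop between vowels /e/ and /o/, so it voices to [g]. /t/ is a voiceless stop between vowels /o/ and /e/, so it voices to [d]. /tafekotemza/ → tafegodemza.
Rule 2 (nasal place assimilation): /m/ precedes the alveolar consonant /z/, so it assimilates in place to [n]. /tafegodemza/ → tafegodenza.
Rule 3 (intervocalic spirantization): /d/ is a stop between vowels /o/ and /e/, so it spirantizes to the fricative [z]. /tafegodenza/ → tafegozenza.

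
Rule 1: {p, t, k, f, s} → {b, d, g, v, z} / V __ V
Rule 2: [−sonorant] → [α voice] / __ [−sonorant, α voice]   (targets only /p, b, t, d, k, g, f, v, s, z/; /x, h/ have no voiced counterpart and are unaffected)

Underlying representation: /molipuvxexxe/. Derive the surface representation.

Rule 1 (intervocalic voicing): /p/ is a voiceless obstruent between vowels /i/ and /u/, so it voices to [b]. /molipuvxexxe/ → molibuvxexxe.
Rule 2 (regressive voicing assimilation): /v/ precedes the voiceless obstruent /x/, so it devoices to [f] by assimilation. /molibuvxexxe/ → molibufxexxe.

molibufxexxe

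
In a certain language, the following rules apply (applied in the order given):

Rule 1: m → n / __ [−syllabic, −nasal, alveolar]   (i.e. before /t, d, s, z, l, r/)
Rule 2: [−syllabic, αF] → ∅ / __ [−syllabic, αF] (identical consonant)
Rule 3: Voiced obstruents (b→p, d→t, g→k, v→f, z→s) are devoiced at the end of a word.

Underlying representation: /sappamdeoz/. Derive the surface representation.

sapandeos

Rule 1 (nasal place assimilation): /m/ precedes the alveolar consonant /d/, so it assimilates in place to [n]. /sappamdeoz/ → sappandeoz.
Rule 2 (degemination): /pp/ is a geminate; the first /p/ deletes. /sappandeoz/ → sapandeoz.
Rule 3 (final devoicing): /z/ is a voiced obstruent in word-final position, so it devoices to [s]. /sapandeoz/ → sapandeos.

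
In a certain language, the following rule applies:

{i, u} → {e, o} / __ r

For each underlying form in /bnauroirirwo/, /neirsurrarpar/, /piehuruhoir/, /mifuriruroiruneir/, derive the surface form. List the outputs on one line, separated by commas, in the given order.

bnaoroererwo, neersorrarpar, piehoruhoer, miforeroroeruneer

/bnauroirirwo/: /u/ is a high vowel immediately before /r/, so it lowers to [o]. /i/ is a high vowel immediately before /r/, so it lowers to [e]. /i/ is a high vowel immediately before /r/, so it lowers to [e]. → [bnaoroererwo].
/neirsurrarpar/: /i/ is a high vowel immediately before /r/, so it lowers to [e]. /u/ is a high vowel immediately before /r/, so it lowers to [o]. → [neersorrarpar].
/piehuruhoir/: /u/ is a high vowel immediately before /r/, so it lowers to [o]. /i/ is a high vowel immediately before /r/, so it lowers to [e]. → [piehoruhoer].
/mifuriruroiruneir/: /u/ is a high vowel immediately before /r/, so it lowers to [o]. /i/ is a high vowel immediately before /r/, so it lowers to [e]. /u/ is a high vowel immediately before /r/, so it lowers to [o]. /i/ is a high vowel immediately before /r/, so it lowers to [e]. /i/ is a high vowel immediately before /r/, so it lowers to [e]. → [miforeroroeruneer].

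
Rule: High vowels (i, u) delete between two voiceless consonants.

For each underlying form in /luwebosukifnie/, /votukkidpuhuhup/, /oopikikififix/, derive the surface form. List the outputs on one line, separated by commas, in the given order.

/luwebosukifnie/: /u/ is a high vowel flanked by voiceless consonants /s/ and /k/, so it deletes. /i/ is a high vowel flanked by voiceless consonants /k/ and /f/, so it deletes. → [luweboskfnie].
/votukkidpuhuhup/: /u/ is a high vowel flanked by voiceless consonants /t/ and /k/, so it deletes. /u/ is a high vowel flanked by voiceless consonants /p/ and /h/, so it deletes. /u/ is a high vowel flanked by voiceless consonants /h/ and /h/, so it deletes. /u/ is a high vowel flanked by voiceless consonants /h/ and /p/, so it deletes. → [votkkidphhp].
/oopikikififix/: /i/ is a high vowel flanked by voiceless consonants /p/ and /k/, so it deletes. /i/ is a high vowel flanked by voiceless consonants /k/ and /k/, so it deletes. /i/ is a high vowel flanked by voiceless consonants /k/ and /f/, so it deletes. /i/ is a high vowel flanked by voiceless consonants /f/ and /f/, so it deletes. /i/ is a high vowel flanked by voiceless consonants /f/ and /x/, so it deletes. → [oopkkffx].

luweboskfnie, votkkidphhp, oopkkffx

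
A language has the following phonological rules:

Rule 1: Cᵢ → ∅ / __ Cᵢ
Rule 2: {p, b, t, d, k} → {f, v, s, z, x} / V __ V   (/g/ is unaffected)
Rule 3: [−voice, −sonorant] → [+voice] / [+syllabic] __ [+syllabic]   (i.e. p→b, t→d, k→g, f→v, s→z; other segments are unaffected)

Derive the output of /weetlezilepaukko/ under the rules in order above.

Rule 1 (degemination): /kk/ is a geminate; the first /k/ deletes. /weetlezilepaukko/ → weetlezilepauko.
Rule 2 (intervocalic spirantization): /p/ is a stop between vowels /e/ and /a/, so it spirantizes to the fricative [f]. /k/ is a stop between vowels /u/ and /o/, so it spirantizes to the fricative [x]. /weetlezilepauko/ → weetlezilefauxo.
Rule 3 (intervocalic voicing): /f/ is a voiceless obstruent between vowels /e/ and /a/, so it voices to [v]. /weetlezilefauxo/ → weetlezilevauxo.

weetlezilevauxo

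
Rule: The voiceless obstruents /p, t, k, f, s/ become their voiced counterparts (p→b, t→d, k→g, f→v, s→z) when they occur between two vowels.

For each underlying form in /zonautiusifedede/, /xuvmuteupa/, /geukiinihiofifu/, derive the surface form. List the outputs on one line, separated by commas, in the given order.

zonaudiuzivedede, xuvmudeuba, geugiinihiovivu

/zonautiusifedede/: /t/ is a voiceless obstruent between vowels /u/ and /i/, so it voices to [d]. /s/ is a voiceless obstruent between vowels /u/ and /i/, so it voices to [z]. /f/ is a voiceless obstruent between vowels /i/ and /e/, so it voices to [v]. → [zonaudiuzivedede].
/xuvmuteupa/: /t/ is a voiceless obstruent between vowels /u/ and /e/, so it voices to [d]. /p/ is a voiceless obstruent between vowels /u/ and /a/, so it voices to [b]. → [xuvmudeuba].
/geukiinihiofifu/: /k/ is a voiceless obstruent between vowels /u/ and /i/, so it voices to [g]. /f/ is a voiceless obstruent between vowels /o/ and /i/, so it voices to [v]. /f/ is a voiceless obstruent between vowels /i/ and /u/, so it voices to [v]. → [geugiinihiovivu].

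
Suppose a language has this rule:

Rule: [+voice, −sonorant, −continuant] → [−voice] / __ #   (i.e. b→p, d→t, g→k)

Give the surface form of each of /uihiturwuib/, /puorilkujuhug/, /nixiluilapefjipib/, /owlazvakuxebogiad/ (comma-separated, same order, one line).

/uihiturwuib/: /b/ is a voiced stop in word-final position, so it devoices to [p]. → [uihiturwuip].
/puorilkujuhug/: /g/ is a voiced stop in word-final position, so it devoices to [k]. → [puorilkujuhuk].
/nixiluilapefjipib/: /b/ is a voiced stop in word-final position, so it devoices to [p]. → [nixiluilapefjipip].
/owlazvakuxebogiad/: /d/ is a voiced stop in word-final position, so it devoices to [t]. → [owlazvakuxebogiat].

uihiturwuip, puorilkujuhuk, nixiluilapefjipip, owlazvakuxebogiat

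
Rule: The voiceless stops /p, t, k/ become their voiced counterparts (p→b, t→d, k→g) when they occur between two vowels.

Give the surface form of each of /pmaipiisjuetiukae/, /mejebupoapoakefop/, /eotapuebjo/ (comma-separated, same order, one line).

/pmaipiisjuetiukae/: /p/ is a voiceless stop between vowels /i/ and /i/, so it voices to [b]. /t/ is a voiceless stop between vowels /e/ and /i/, so it voices to [d]. /k/ is a voiceless stop between vowels /u/ and /a/, so it voices to [g]. → [pmaibiisjuediugae].
/mejebupoapoakefop/: /p/ is a voiceless stop between vowels /u/ and /o/, so it voices to [b]. /p/ is a voiceless stop between vowels /a/ and /o/, so it voices to [b]. /k/ is a voiceless stop between vowels /a/ and /e/, so it voices to [g]. → [mejebuboaboagefop].
/eotapuebjo/: /t/ is a voiceless stop between vowels /o/ and /a/, so it voices to [d]. /p/ is a voiceless stop between vowels /a/ and /u/, so it voices to [b]. → [eodabuebjo].

pmaibiisjuediugae, mejebuboaboagefop, eodabuebjo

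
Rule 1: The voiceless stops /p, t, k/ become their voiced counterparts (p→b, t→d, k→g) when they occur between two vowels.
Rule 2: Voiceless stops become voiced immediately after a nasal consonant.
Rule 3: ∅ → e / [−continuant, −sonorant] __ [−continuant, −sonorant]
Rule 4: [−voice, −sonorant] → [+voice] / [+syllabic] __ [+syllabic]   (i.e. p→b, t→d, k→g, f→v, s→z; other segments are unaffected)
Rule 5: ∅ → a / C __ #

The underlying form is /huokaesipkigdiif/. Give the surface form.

Rule 1 (intervocalic voicing): /k/ is a voiceless stop between vowels /o/ and /a/, so it voices to [g]. /huokaesipkigdiif/ → huogaesipkigdiif.
Rule 2 (post-nasal voicing): no segment meets the environment; /huogaesipkigdiif/ is unchanged.
Rule 3 (stop-cluster e-epenthesis): /p/ and /k/ form a stop–stop cluster, so [e] is inserted between them. /g/ and /d/ form a stop–stop cluster, so [e] is inserted between them. /huogaesipkigdiif/ → huogaesipekigediif.
Rule 4 (intervocalic voicing): /s/ is a voiceless obstruent between vowels /e/ and /i/, so it voices to [z]. /p/ is a voiceless obstruent between vowels /i/ and /e/, so it voices to [b]. /k/ is a voiceless obstruent between vowels /e/ and /i/, so it voices to [g]. /huogaesipekigediif/ → huogaezibegigediif.
Rule 5 (final a-epenthesis): the form ends in the consonant /f/, so [a] is inserted word-finally. /huogaezibegigediif/ → huogaezibegigediifa.

huogaezibegigediifa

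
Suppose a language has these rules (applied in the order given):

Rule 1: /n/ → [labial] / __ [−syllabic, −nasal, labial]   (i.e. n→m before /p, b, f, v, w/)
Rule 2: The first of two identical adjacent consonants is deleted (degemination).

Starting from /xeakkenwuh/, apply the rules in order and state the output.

xeakemwuh

Rule 1 (nasal place assimilation): /n/ precedes the labial consonant /w/, so it assimilates in place to [m]. /xeakkenwuh/ → xeakkemwuh.
Rule 2 (degemination): /kk/ is a geminate; the first /k/ deletes. /xeakkemwuh/ → xeakemwuh.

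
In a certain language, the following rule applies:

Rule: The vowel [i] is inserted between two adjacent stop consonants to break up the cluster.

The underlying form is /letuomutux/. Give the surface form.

letuomutux

No segment of /letuomutux/ meets the structural description of the rule, so the form surfaces unchanged.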